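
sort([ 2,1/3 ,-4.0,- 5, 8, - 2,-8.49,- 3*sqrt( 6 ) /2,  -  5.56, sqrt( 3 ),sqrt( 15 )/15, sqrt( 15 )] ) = [-8.49,-5.56, - 5,-4.0, - 3*sqrt(6)/2, - 2, sqrt( 15) /15,1/3,  sqrt( 3), 2, sqrt (15), 8 ] 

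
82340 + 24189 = 106529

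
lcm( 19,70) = 1330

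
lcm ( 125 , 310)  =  7750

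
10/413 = 10/413 = 0.02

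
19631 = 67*293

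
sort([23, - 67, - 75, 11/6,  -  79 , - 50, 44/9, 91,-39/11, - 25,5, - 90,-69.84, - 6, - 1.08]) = [-90, - 79,-75, - 69.84, - 67, - 50, - 25, - 6,  -  39/11, - 1.08, 11/6, 44/9, 5, 23, 91] 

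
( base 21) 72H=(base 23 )5li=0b110001001010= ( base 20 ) 7h6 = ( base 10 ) 3146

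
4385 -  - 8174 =12559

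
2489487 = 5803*429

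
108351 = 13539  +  94812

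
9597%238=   77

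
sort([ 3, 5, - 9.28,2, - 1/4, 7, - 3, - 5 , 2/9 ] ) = [ - 9.28, - 5, - 3, - 1/4 , 2/9, 2,  3 , 5, 7]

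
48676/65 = 48676/65 = 748.86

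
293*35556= 10417908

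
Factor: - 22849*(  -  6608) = 150986192 = 2^4*7^1 * 59^1*73^1 * 313^1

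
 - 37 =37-74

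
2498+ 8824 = 11322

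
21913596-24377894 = -2464298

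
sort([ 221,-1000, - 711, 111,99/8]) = [ - 1000, - 711, 99/8, 111, 221]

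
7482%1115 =792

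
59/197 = 59/197  =  0.30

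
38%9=2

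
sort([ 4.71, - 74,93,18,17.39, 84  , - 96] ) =[ - 96, - 74 , 4.71,  17.39 , 18, 84,93] 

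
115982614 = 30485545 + 85497069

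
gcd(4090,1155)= 5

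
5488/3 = 5488/3 = 1829.33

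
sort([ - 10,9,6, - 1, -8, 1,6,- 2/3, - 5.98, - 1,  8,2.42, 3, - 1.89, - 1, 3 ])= [ - 10, - 8, - 5.98, - 1.89,  -  1, -1, - 1 , - 2/3,1,2.42, 3, 3 , 6,6, 8, 9]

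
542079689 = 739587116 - 197507427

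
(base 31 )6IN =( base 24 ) b0b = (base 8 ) 14313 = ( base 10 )6347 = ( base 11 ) 4850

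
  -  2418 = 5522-7940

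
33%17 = 16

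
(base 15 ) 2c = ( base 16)2a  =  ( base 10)42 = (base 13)33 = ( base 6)110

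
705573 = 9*78397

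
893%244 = 161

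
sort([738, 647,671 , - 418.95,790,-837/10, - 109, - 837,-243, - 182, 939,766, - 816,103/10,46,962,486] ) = [- 837, - 816, - 418.95 , - 243,-182,-109, - 837/10,103/10,46,486,647,671,738,766,790,939, 962] 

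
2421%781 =78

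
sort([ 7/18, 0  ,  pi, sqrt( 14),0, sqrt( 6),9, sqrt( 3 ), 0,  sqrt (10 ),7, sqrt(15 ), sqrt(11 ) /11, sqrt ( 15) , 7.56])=[ 0, 0, 0, sqrt( 11) /11, 7/18, sqrt(3), sqrt(6), pi, sqrt(10), sqrt(14 ),sqrt(15), sqrt (15),7,7.56, 9 ] 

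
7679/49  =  1097/7 = 156.71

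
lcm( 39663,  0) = 0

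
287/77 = 3 + 8/11 = 3.73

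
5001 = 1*5001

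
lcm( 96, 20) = 480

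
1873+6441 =8314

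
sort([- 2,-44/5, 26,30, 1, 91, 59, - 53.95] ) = [-53.95,-44/5, - 2,1, 26, 30,59, 91 ] 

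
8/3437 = 8/3437 = 0.00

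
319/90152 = 319/90152 = 0.00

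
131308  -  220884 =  - 89576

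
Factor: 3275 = 5^2*131^1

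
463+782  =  1245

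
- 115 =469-584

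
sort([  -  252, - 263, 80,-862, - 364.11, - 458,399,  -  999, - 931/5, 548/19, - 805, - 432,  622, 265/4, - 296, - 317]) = [ - 999, - 862,- 805, - 458, - 432, - 364.11, -317,- 296, - 263, - 252,  -  931/5,548/19, 265/4,80,  399, 622 ]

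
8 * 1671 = 13368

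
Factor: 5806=2^1*2903^1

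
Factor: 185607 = 3^2*41^1 *503^1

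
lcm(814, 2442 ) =2442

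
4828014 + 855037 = 5683051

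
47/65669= 47/65669= 0.00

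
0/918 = 0 = 0.00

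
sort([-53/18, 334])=[ - 53/18 , 334 ]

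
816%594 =222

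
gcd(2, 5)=1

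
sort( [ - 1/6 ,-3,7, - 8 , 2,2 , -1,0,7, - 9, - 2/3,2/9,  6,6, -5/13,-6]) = [ - 9 ,-8, - 6, - 3, - 1, - 2/3,-5/13, - 1/6,0,2/9,  2,  2,6 , 6,7, 7]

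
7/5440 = 7/5440= 0.00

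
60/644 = 15/161 = 0.09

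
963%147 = 81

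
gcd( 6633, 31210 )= 1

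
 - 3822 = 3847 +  - 7669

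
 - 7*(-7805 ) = 54635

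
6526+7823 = 14349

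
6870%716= 426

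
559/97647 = 559/97647= 0.01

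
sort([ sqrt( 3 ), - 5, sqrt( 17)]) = [ - 5,sqrt( 3),sqrt (17)]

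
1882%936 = 10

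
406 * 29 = 11774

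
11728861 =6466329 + 5262532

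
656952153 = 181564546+475387607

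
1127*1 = 1127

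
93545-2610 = 90935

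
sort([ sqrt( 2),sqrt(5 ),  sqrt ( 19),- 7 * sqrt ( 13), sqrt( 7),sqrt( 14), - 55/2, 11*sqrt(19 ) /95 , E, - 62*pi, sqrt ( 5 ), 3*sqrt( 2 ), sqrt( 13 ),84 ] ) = [ - 62*pi, - 55/2,  -  7*sqrt( 13 ),11*sqrt ( 19 )/95, sqrt ( 2), sqrt(5 ),  sqrt( 5), sqrt ( 7 ),E,  sqrt( 13 ),sqrt(14),3*sqrt ( 2 ),  sqrt(19),  84 ] 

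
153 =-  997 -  - 1150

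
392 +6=398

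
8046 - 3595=4451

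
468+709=1177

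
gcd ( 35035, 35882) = 77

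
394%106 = 76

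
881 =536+345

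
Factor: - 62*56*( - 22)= 76384= 2^5*7^1*11^1*31^1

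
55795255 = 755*73901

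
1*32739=32739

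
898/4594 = 449/2297 = 0.20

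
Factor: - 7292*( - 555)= 4047060  =  2^2*3^1*5^1*37^1*1823^1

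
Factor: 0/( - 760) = 0^1 =0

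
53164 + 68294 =121458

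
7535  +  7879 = 15414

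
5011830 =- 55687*( - 90 )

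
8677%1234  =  39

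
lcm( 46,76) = 1748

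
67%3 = 1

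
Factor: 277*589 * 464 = 2^4*19^1* 29^1*31^1 * 277^1 = 75702992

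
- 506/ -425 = 506/425 = 1.19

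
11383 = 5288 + 6095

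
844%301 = 242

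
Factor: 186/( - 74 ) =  -3^1 * 31^1*37^(  -  1 ) = - 93/37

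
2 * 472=944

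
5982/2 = 2991= 2991.00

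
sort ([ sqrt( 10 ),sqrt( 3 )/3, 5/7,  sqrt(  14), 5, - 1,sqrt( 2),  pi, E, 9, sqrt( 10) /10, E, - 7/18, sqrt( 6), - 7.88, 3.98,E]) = [ - 7.88,-1,-7/18, sqrt (10)/10, sqrt(3)/3, 5/7, sqrt (2 ),sqrt( 6),E,E,E,pi, sqrt( 10), sqrt(14 ),  3.98,5 , 9]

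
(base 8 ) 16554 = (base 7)30650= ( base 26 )b3i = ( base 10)7532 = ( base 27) a8q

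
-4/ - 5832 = 1/1458 = 0.00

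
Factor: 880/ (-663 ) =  - 2^4*3^( - 1 )*5^1*11^1*13^(-1)*17^(-1 ) 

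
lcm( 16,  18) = 144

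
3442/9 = 382+ 4/9= 382.44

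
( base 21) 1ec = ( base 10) 747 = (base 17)29G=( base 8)1353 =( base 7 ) 2115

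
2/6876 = 1/3438 = 0.00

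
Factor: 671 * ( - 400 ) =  - 268400 = -  2^4*5^2* 11^1*61^1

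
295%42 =1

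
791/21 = 37 + 2/3=37.67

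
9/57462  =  3/19154 = 0.00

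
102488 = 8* 12811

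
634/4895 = 634/4895  =  0.13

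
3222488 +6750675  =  9973163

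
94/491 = 94/491 = 0.19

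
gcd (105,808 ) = 1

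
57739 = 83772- 26033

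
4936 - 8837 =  - 3901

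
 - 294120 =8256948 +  - 8551068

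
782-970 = -188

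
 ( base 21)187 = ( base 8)1150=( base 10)616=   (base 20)1ag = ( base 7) 1540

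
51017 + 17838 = 68855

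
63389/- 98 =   -  63389/98   =  -646.83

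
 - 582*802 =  - 466764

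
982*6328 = 6214096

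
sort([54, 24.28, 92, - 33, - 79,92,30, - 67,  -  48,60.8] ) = [  -  79 , - 67, - 48, - 33, 24.28,30, 54,  60.8,92,  92 ]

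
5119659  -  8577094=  - 3457435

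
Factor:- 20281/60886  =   - 2^ (-1 )*7^(-1 )*17^1*1193^1*4349^(-1 )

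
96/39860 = 24/9965= 0.00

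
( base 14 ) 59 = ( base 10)79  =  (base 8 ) 117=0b1001111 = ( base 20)3j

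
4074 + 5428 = 9502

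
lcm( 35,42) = 210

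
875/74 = 11+61/74 = 11.82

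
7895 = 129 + 7766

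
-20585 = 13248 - 33833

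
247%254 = 247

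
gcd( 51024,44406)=6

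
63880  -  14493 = 49387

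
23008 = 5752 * 4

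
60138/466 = 129+12/233 = 129.05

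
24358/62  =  392  +  27/31 = 392.87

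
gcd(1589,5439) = 7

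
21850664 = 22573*968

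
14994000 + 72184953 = 87178953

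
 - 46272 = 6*( - 7712)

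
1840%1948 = 1840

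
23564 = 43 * 548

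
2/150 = 1/75 = 0.01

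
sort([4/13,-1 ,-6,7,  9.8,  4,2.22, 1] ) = [ - 6, -1,4/13 , 1,2.22,  4, 7, 9.8]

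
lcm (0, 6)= 0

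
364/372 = 91/93 = 0.98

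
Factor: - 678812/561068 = - 17^(- 1) * 37^(- 1 )*761^1= - 761/629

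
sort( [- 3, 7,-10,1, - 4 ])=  [ - 10, - 4,- 3,  1, 7 ] 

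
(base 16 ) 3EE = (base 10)1006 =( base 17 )383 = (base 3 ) 1101021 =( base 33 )UG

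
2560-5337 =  - 2777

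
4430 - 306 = 4124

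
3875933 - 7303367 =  - 3427434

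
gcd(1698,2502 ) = 6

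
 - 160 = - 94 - 66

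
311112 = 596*522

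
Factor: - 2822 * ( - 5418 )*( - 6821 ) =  - 104290334316  =  - 2^2*3^2 * 7^1*17^1 * 19^1*43^1*83^1*359^1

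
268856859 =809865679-541008820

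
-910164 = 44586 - 954750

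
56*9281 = 519736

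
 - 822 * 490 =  - 402780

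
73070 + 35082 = 108152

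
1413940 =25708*55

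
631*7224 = 4558344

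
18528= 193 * 96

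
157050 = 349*450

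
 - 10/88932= - 1 + 44461/44466 = - 0.00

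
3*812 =2436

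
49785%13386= 9627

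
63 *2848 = 179424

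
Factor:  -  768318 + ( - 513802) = - 2^3*5^1*7^1*19^1 * 241^1 = -  1282120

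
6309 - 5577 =732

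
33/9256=33/9256 = 0.00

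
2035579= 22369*91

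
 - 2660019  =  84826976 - 87486995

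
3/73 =3/73=   0.04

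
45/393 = 15/131 = 0.11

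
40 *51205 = 2048200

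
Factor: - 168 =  -2^3*3^1*7^1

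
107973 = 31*3483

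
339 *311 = 105429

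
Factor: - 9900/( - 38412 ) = 25/97 = 5^2*97^(  -  1 ) 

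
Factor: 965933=79^1 *12227^1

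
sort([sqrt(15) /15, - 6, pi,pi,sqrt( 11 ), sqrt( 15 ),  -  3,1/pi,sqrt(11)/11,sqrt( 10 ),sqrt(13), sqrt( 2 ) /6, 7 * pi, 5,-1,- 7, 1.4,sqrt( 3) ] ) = [  -  7, - 6, - 3 , - 1,sqrt( 2)/6 , sqrt(15 )/15,sqrt(11)/11,1/pi, 1.4, sqrt ( 3 ) , pi, pi, sqrt( 10) , sqrt( 11 ),  sqrt( 13 ),sqrt (15), 5, 7 * pi]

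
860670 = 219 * 3930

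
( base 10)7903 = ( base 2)1111011011111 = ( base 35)6fs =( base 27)amj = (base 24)DH7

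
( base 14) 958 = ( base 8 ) 3462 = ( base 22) 3hg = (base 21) 43F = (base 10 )1842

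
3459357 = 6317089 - 2857732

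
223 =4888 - 4665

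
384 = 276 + 108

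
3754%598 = 166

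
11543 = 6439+5104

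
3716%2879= 837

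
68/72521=68/72521   =  0.00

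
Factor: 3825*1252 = 2^2*3^2*5^2 * 17^1*313^1  =  4788900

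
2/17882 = 1/8941 = 0.00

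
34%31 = 3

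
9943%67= 27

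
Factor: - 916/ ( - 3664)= 2^( - 2) = 1/4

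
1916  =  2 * 958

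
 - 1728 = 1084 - 2812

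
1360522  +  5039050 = 6399572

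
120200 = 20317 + 99883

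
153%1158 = 153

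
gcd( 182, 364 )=182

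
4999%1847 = 1305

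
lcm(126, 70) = 630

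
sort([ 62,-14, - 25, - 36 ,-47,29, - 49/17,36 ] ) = [ - 47, - 36, - 25, - 14 , - 49/17, 29,36, 62]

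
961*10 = 9610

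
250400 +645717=896117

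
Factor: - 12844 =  - 2^2 * 13^2 * 19^1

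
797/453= 797/453 = 1.76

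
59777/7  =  8539 + 4/7 = 8539.57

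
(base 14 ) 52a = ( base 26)1D4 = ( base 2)1111111010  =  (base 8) 1772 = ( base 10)1018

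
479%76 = 23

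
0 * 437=0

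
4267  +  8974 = 13241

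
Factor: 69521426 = 2^1* 13^1*1049^1*2549^1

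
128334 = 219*586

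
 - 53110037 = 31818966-84929003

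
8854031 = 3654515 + 5199516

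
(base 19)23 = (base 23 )1I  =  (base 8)51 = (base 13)32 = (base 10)41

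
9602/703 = 9602/703 = 13.66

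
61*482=29402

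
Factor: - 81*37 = -2997 = - 3^4*37^1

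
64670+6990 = 71660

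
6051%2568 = 915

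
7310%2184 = 758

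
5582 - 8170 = -2588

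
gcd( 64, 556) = 4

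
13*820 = 10660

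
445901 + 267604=713505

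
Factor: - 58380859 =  - 58380859^1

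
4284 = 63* 68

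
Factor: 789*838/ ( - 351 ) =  - 220394/117 = -2^1*3^( - 2 )*13^( -1) * 263^1 * 419^1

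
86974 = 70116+16858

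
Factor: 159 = 3^1*53^1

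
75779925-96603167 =-20823242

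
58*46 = 2668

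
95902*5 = 479510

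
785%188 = 33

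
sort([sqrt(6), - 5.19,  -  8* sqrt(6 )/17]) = [-5.19,  -  8*  sqrt(6)/17, sqrt( 6) ] 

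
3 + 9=12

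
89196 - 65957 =23239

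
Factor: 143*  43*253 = 11^2* 13^1*23^1*43^1 = 1555697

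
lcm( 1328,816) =67728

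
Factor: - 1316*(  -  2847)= 2^2*3^1 * 7^1*13^1 * 47^1*73^1 = 3746652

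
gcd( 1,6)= 1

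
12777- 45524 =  - 32747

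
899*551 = 495349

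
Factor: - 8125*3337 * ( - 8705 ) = 5^5 *13^1 * 47^1*71^1*1741^1 = 236019753125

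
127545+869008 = 996553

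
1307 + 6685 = 7992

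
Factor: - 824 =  - 2^3*103^1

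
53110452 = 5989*8868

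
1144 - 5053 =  - 3909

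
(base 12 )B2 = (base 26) 54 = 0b10000110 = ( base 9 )158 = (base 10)134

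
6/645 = 2/215 = 0.01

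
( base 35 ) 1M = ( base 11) 52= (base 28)21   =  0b111001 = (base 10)57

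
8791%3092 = 2607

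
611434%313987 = 297447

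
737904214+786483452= 1524387666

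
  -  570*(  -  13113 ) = 7474410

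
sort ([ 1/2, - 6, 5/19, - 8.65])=[  -  8.65, - 6, 5/19 , 1/2]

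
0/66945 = 0 =0.00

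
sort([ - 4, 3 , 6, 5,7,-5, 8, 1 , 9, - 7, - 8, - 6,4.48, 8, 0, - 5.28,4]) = [-8, - 7,-6,-5.28, - 5, - 4, 0, 1, 3,4, 4.48,5, 6,7,8, 8, 9]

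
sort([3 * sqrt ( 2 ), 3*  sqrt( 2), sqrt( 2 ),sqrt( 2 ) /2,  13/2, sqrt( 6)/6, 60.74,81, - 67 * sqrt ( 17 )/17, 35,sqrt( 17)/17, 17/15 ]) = [ -67*sqrt(17) /17,  sqrt( 17 )/17, sqrt(6) /6, sqrt(2 ) /2,17/15,sqrt(2), 3*sqrt ( 2),3 * sqrt( 2 ), 13/2, 35,60.74,  81 ]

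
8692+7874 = 16566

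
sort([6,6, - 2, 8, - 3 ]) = [ - 3,-2,6,6, 8]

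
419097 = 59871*7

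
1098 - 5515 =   -  4417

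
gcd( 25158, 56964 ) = 6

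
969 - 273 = 696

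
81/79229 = 81/79229  =  0.00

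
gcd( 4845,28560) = 255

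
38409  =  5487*7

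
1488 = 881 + 607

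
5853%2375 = 1103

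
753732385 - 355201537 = 398530848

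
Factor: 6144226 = 2^1*11^1*181^1*1543^1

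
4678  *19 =88882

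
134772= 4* 33693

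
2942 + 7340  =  10282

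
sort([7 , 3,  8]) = [ 3 , 7,  8]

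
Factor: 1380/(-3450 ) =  - 2^1 *5^(  -  1) = - 2/5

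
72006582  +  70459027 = 142465609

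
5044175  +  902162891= 907207066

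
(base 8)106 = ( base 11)64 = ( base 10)70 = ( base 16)46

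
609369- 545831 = 63538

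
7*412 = 2884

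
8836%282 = 94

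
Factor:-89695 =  - 5^1* 17939^1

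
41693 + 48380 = 90073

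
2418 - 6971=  - 4553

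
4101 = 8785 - 4684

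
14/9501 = 14/9501 = 0.00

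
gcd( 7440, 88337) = 1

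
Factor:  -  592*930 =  - 2^5*3^1*5^1*31^1 * 37^1 = - 550560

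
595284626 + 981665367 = 1576949993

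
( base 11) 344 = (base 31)D8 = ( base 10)411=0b110011011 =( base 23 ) hk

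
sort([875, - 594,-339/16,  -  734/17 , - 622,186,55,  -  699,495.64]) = [ - 699, - 622, - 594, - 734/17,-339/16 , 55,186, 495.64,875 ]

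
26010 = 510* 51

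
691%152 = 83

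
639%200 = 39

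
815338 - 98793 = 716545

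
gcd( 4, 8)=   4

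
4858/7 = 694 = 694.00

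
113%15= 8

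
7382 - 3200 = 4182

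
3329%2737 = 592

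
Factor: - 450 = -2^1*3^2*5^2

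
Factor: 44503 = 191^1*233^1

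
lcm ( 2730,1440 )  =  131040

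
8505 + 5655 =14160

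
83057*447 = 37126479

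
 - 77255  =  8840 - 86095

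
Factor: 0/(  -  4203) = 0^1 = 0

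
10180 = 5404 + 4776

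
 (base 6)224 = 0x58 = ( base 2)1011000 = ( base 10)88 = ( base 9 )107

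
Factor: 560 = 2^4*5^1*7^1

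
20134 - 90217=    - 70083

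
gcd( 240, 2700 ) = 60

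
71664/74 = 35832/37= 968.43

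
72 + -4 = 68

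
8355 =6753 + 1602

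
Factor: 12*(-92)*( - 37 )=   40848 =2^4*3^1*23^1*37^1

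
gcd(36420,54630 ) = 18210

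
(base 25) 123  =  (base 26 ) 102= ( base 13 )402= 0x2a6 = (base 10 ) 678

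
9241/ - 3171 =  - 3 +272/3171 = -2.91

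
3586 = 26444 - 22858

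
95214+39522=134736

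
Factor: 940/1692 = 3^(  -  2 )*5^1 = 5/9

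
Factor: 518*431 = 2^1*7^1*37^1*431^1=223258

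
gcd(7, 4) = 1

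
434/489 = 434/489 = 0.89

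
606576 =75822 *8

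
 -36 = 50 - 86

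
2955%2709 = 246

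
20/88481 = 20/88481 = 0.00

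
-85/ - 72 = 85/72=1.18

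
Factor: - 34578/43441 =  - 2^1*3^2*17^1*113^1 * 43441^( - 1) 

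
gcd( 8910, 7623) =99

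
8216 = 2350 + 5866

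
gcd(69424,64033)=1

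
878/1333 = 878/1333 = 0.66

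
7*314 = 2198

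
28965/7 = 4137 + 6/7 = 4137.86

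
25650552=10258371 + 15392181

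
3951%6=3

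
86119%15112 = 10559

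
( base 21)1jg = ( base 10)856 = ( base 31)rj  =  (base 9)1151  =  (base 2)1101011000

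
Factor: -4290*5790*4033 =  - 2^2*3^2*5^2 *11^1 * 13^1*37^1 * 109^1*193^1 = - 100176090300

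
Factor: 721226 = 2^1*11^1*32783^1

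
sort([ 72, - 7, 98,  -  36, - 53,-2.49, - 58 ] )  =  [ - 58,-53, - 36 , - 7, - 2.49,72,98]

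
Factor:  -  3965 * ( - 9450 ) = 2^1*3^3 * 5^3*7^1 * 13^1*61^1 = 37469250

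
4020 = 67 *60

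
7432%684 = 592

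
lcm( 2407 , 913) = 26477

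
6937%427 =105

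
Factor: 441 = 3^2*7^2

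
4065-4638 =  - 573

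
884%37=33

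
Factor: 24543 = 3^5*101^1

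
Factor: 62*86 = 5332 = 2^2*31^1*43^1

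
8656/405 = 21 + 151/405 =21.37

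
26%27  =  26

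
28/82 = 14/41 = 0.34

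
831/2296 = 831/2296 = 0.36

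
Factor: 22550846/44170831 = 2^1*61^1*184843^1*44170831^(  -  1)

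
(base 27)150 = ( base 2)1101100000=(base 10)864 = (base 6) 4000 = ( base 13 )516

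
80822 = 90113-9291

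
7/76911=7/76911 = 0.00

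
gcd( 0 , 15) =15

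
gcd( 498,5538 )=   6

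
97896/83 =1179 +39/83 = 1179.47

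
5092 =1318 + 3774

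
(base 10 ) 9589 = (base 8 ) 22565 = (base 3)111011011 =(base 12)5671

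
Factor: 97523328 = 2^7*3^1*7^2*71^1*73^1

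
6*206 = 1236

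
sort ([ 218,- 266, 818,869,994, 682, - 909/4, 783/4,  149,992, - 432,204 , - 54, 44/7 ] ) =[ - 432, - 266, - 909/4, - 54, 44/7,149,783/4  ,  204,218,682,818, 869, 992,994]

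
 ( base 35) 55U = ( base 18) 119c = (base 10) 6330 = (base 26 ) 99c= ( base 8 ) 14272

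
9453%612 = 273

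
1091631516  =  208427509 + 883204007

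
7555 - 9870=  - 2315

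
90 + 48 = 138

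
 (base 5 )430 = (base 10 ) 115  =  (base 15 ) 7A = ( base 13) 8b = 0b1110011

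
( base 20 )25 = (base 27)1I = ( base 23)1M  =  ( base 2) 101101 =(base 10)45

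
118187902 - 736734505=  - 618546603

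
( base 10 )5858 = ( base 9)8028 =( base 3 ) 22000222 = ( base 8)13342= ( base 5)141413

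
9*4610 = 41490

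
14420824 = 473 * 30488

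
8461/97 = 87 + 22/97 = 87.23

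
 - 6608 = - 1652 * 4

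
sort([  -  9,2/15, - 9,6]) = [-9, - 9 , 2/15,6] 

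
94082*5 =470410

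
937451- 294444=643007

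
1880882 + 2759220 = 4640102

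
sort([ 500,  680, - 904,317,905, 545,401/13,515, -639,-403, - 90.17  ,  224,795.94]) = [ - 904 ,-639,-403, - 90.17,  401/13, 224,317,500, 515,545, 680,795.94,905 ]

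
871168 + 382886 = 1254054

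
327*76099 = 24884373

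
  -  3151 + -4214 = -7365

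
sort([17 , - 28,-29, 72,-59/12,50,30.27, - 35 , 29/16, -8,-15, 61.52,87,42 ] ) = [ - 35, -29, - 28,  -  15,-8, - 59/12, 29/16, 17, 30.27, 42,50,61.52,72,87] 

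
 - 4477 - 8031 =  - 12508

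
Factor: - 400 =  -  2^4 * 5^2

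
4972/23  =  4972/23 = 216.17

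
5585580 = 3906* 1430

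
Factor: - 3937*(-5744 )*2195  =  2^4*5^1*31^1*127^1*359^1*439^1 = 49638010960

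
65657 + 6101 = 71758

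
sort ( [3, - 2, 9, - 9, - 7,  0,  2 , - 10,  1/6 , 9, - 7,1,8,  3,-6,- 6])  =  [ - 10,-9,-7, - 7,  -  6,  -  6,  -  2,0,1/6, 1, 2, 3,3,  8,  9,9] 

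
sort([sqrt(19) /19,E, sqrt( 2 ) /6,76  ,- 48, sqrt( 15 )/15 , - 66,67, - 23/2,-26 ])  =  [  -  66,-48, - 26 , - 23/2, sqrt( 19 ) /19, sqrt( 2) /6,sqrt(15 ) /15, E, 67, 76]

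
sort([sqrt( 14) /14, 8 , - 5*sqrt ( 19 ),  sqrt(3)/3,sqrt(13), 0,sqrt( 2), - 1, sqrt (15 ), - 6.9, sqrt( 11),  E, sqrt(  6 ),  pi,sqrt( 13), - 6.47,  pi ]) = [-5*sqrt( 19 ), - 6.9 , - 6.47, - 1, 0,sqrt( 14)/14,sqrt(3)/3,sqrt( 2),  sqrt( 6 ) , E,  pi,pi, sqrt(11), sqrt(13),sqrt ( 13 ),sqrt ( 15),8]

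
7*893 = 6251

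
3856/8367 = 3856/8367 = 0.46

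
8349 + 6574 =14923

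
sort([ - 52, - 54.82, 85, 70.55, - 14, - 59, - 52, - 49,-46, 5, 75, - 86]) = [ - 86, - 59, - 54.82,-52, - 52, - 49, - 46, - 14,5 , 70.55, 75, 85] 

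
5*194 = 970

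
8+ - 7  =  1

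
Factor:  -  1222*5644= -2^3*13^1*17^1*47^1*83^1 = - 6896968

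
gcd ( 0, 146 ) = 146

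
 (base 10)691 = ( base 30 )N1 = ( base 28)oj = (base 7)2005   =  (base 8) 1263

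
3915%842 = 547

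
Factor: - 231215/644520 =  - 2^(-3 ) * 3^( - 1 )*41^( - 1)*353^1 = - 353/984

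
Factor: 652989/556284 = 2^ ( - 2 ) * 151^( - 1)*709^1  =  709/604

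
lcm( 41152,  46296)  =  370368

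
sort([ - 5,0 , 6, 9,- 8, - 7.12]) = [-8,  -  7.12 , - 5, 0, 6,9] 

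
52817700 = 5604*9425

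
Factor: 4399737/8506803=23^( - 1) * 41^( - 1)*97^( - 1)*47309^1 = 47309/91471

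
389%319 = 70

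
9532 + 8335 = 17867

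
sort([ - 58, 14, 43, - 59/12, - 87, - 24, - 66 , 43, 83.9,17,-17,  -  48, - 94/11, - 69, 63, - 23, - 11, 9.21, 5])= [ - 87 , - 69 , - 66, - 58, - 48, - 24, - 23, - 17,  -  11,-94/11, - 59/12, 5, 9.21,14, 17, 43,43,63,  83.9] 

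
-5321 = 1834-7155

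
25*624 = 15600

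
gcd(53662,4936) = 2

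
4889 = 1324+3565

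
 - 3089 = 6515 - 9604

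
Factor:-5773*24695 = -142564235 = - 5^1  *11^1*23^1 *251^1*449^1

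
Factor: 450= 2^1*3^2*5^2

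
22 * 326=7172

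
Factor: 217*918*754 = 2^2*3^3 * 7^1*13^1 * 17^1*29^1 * 31^1 = 150201324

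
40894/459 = 89  +  43/459= 89.09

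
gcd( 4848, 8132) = 4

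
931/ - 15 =-931/15  =  -62.07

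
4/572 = 1/143 = 0.01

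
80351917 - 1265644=79086273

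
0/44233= 0 =0.00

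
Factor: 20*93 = 1860 = 2^2*3^1*5^1*31^1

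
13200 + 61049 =74249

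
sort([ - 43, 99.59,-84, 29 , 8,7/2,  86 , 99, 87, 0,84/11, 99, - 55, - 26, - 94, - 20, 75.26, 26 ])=[ - 94, - 84, - 55,-43, - 26, - 20,0 , 7/2, 84/11,8, 26, 29,  75.26, 86, 87 , 99,99,99.59]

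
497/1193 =497/1193 = 0.42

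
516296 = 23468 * 22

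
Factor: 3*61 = 3^1*61^1 = 183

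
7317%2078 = 1083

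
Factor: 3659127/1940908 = 2^ ( -2 )* 3^1 * 41^1*71^1 * 419^1 *479^( - 1 )*1013^( - 1)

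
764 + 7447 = 8211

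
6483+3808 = 10291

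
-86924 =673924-760848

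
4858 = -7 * ( - 694 ) 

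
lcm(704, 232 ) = 20416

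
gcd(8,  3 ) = 1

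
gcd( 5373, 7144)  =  1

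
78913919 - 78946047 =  - 32128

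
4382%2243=2139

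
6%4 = 2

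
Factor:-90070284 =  - 2^2*3^1*17^1*37^1*11933^1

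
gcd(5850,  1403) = 1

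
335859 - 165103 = 170756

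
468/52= 9=9.00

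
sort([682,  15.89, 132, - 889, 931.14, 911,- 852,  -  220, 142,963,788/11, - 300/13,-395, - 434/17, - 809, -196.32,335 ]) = [ - 889, - 852,- 809, - 395, - 220, - 196.32 , - 434/17, - 300/13,  15.89,788/11,132,  142,335, 682 , 911,931.14,  963] 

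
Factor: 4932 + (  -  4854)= 78= 2^1*3^1*13^1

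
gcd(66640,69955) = 85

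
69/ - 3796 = -69/3796 = -0.02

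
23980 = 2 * 11990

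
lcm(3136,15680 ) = 15680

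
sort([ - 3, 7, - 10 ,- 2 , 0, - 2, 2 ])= [ - 10, - 3, - 2,-2,0,  2,7] 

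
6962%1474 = 1066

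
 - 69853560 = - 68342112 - 1511448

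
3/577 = 3/577   =  0.01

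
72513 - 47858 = 24655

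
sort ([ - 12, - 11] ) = [ - 12,- 11] 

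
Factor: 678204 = 2^2*3^2*18839^1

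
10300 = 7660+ 2640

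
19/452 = 19/452 = 0.04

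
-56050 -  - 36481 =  - 19569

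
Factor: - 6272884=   -2^2*1568221^1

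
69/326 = 69/326 = 0.21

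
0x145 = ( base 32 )a5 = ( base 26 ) CD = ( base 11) 276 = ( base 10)325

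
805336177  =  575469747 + 229866430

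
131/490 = 131/490 = 0.27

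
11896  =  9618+2278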